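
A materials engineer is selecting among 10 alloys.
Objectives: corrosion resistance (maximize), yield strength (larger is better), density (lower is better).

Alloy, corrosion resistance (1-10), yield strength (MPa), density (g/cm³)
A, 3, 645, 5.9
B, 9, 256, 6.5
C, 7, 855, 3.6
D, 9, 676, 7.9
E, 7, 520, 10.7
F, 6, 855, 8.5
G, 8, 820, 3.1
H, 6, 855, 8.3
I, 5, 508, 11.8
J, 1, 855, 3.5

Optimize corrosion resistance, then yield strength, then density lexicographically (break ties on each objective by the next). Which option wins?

First maximize corrosion resistance: best is 9, kept {B, D}.
Then maximize yield strength: best is 676, kept {D}.

D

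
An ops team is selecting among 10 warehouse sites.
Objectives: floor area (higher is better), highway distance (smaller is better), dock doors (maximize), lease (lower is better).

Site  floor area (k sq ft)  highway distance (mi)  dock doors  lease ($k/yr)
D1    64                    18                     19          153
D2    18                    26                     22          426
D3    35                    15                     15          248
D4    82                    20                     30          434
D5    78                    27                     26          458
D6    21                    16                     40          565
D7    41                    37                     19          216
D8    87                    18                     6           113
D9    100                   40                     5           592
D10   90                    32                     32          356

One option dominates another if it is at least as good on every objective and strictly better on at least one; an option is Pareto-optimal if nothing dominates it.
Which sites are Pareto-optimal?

D1: not dominated.
D2: not dominated.
D3: not dominated (best highway distance).
D4: not dominated.
D5: dominated by D4 (floor area 82≥78, highway distance 20≤27, dock doors 30≥26, lease 434≤458).
D6: not dominated (best dock doors).
D7: dominated by D1 (floor area 64≥41, highway distance 18≤37, dock doors 19≥19, lease 153≤216).
D8: not dominated (best lease).
D9: not dominated (best floor area).
D10: not dominated.

D1, D2, D3, D4, D6, D8, D9, D10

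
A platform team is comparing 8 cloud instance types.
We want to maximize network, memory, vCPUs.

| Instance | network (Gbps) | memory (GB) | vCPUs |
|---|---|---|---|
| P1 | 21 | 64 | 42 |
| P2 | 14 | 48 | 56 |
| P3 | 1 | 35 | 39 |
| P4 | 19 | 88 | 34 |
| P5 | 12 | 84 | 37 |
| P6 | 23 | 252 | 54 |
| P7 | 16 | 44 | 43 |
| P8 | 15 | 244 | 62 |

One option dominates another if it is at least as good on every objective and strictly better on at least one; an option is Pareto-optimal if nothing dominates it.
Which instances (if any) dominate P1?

P6: network 23≥21, memory 252≥64, vCPUs 54≥42 — dominates P1.
Others (P2, P3, P4, P5, P7, P8) are each worse than P1 on at least one objective.

P6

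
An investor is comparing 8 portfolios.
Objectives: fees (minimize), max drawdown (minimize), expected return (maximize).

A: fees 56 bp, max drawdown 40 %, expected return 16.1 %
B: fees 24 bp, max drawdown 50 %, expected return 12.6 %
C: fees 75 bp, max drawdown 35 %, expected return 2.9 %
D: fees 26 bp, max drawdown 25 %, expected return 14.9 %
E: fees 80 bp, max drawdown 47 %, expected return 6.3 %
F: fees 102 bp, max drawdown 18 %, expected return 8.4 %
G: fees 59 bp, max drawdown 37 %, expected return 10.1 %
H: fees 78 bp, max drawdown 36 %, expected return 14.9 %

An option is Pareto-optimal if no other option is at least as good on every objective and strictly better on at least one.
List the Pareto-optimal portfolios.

A: not dominated (best expected return).
B: not dominated (best fees).
C: dominated by D (fees 26≤75, max drawdown 25≤35, expected return 14.9≥2.9).
D: not dominated.
E: dominated by A (fees 56≤80, max drawdown 40≤47, expected return 16.1≥6.3).
F: not dominated (best max drawdown).
G: dominated by D (fees 26≤59, max drawdown 25≤37, expected return 14.9≥10.1).
H: dominated by D (fees 26≤78, max drawdown 25≤36, expected return 14.9≥14.9).

A, B, D, F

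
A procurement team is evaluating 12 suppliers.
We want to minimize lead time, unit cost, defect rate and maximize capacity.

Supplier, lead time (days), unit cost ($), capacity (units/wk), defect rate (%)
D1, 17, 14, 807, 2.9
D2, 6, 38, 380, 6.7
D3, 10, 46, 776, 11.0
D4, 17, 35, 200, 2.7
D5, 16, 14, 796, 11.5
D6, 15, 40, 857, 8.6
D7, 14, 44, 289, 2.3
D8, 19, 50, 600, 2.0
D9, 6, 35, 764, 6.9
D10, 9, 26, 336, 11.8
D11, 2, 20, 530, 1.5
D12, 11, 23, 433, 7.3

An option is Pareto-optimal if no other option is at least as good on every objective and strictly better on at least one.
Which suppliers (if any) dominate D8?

D1: worse on defect rate (2.9 vs 2.0).
D2: worse on capacity (380 vs 600).
D3: worse on defect rate (11.0 vs 2.0).
D4: worse on capacity (200 vs 600).
D5: worse on defect rate (11.5 vs 2.0).
D6: worse on defect rate (8.6 vs 2.0).
D7: worse on capacity (289 vs 600).
D9: worse on defect rate (6.9 vs 2.0).
D10: worse on capacity (336 vs 600).
D11: worse on capacity (530 vs 600).
D12: worse on capacity (433 vs 600).
No option dominates D8.

none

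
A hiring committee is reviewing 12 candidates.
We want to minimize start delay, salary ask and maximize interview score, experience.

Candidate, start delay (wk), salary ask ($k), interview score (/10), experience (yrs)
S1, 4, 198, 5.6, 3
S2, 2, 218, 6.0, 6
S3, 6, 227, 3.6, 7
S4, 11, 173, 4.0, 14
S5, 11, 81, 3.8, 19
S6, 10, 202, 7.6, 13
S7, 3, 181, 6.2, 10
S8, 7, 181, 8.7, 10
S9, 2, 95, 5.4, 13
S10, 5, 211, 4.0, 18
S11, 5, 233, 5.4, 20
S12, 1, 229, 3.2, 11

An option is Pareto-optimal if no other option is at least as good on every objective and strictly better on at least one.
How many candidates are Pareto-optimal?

S1: dominated by S7 (start delay 3≤4, salary ask 181≤198, interview score 6.2≥5.6, experience 10≥3).
S2: not dominated.
S3: dominated by S7 (start delay 3≤6, salary ask 181≤227, interview score 6.2≥3.6, experience 10≥7).
S4: not dominated.
S5: not dominated (best salary ask).
S6: not dominated.
S7: not dominated.
S8: not dominated (best interview score).
S9: not dominated.
S10: not dominated.
S11: not dominated (best experience).
S12: not dominated (best start delay).
Pareto-optimal: S2, S4, S5, S6, S7, S8, S9, S10, S11, S12 → 10.

10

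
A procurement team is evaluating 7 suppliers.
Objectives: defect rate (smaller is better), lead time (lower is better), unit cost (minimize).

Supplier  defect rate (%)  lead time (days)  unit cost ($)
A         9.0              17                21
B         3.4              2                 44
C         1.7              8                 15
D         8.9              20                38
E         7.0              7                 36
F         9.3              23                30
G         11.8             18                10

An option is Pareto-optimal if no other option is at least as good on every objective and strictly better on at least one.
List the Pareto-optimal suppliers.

A: dominated by C (defect rate 1.7≤9.0, lead time 8≤17, unit cost 15≤21).
B: not dominated (best lead time).
C: not dominated (best defect rate).
D: dominated by C (defect rate 1.7≤8.9, lead time 8≤20, unit cost 15≤38).
E: not dominated.
F: dominated by A (defect rate 9.0≤9.3, lead time 17≤23, unit cost 21≤30).
G: not dominated (best unit cost).

B, C, E, G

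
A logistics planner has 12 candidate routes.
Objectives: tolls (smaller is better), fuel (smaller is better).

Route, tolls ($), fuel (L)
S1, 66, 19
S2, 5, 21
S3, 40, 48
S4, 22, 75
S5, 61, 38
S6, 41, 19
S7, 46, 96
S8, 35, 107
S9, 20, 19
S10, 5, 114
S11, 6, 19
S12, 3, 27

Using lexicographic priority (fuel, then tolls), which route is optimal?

First minimize fuel: best is 19, kept {S1, S6, S9, S11}.
Then minimize tolls: best is 6, kept {S11}.

S11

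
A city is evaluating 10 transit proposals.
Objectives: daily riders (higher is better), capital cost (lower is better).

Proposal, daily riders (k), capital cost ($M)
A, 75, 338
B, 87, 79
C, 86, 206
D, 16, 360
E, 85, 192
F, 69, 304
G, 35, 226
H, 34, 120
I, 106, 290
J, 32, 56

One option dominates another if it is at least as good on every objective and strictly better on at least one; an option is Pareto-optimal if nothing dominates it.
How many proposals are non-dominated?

3

A: dominated by B (daily riders 87≥75, capital cost 79≤338).
B: not dominated.
C: dominated by B (daily riders 87≥86, capital cost 79≤206).
D: dominated by A (daily riders 75≥16, capital cost 338≤360).
E: dominated by B (daily riders 87≥85, capital cost 79≤192).
F: dominated by B (daily riders 87≥69, capital cost 79≤304).
G: dominated by B (daily riders 87≥35, capital cost 79≤226).
H: dominated by B (daily riders 87≥34, capital cost 79≤120).
I: not dominated (best daily riders).
J: not dominated (best capital cost).
Pareto-optimal: B, I, J → 3.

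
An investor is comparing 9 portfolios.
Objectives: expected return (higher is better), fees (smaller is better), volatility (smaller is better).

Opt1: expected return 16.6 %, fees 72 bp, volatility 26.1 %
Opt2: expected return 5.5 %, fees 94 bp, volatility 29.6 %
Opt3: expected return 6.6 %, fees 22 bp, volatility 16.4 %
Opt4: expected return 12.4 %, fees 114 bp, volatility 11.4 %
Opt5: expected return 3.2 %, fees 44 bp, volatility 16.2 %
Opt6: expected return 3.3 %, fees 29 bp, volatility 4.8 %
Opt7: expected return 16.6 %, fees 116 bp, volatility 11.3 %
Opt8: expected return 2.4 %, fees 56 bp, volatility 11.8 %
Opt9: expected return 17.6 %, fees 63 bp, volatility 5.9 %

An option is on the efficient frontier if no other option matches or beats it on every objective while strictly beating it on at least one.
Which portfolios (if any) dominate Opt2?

Opt1: expected return 16.6≥5.5, fees 72≤94, volatility 26.1≤29.6 — dominates Opt2.
Opt3: expected return 6.6≥5.5, fees 22≤94, volatility 16.4≤29.6 — dominates Opt2.
Opt9: expected return 17.6≥5.5, fees 63≤94, volatility 5.9≤29.6 — dominates Opt2.
Others (Opt4, Opt5, Opt6, Opt7, Opt8) are each worse than Opt2 on at least one objective.

Opt1, Opt3, Opt9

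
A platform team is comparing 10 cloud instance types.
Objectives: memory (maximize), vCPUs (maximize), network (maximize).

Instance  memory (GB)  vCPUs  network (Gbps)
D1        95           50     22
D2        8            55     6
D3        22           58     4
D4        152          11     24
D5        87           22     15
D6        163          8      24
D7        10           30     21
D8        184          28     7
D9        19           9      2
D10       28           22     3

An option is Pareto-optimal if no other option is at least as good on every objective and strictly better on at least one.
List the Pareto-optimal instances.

D1, D2, D3, D4, D6, D8

D1: not dominated.
D2: not dominated.
D3: not dominated (best vCPUs).
D4: not dominated.
D5: dominated by D1 (memory 95≥87, vCPUs 50≥22, network 22≥15).
D6: not dominated.
D7: dominated by D1 (memory 95≥10, vCPUs 50≥30, network 22≥21).
D8: not dominated (best memory).
D9: dominated by D1 (memory 95≥19, vCPUs 50≥9, network 22≥2).
D10: dominated by D1 (memory 95≥28, vCPUs 50≥22, network 22≥3).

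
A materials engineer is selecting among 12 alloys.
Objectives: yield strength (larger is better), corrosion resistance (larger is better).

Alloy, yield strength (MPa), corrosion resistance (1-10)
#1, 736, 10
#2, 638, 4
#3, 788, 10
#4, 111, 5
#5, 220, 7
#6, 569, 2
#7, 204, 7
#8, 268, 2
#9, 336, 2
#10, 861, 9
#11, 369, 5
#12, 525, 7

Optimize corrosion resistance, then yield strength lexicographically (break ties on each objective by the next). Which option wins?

First maximize corrosion resistance: best is 10, kept {#1, #3}.
Then maximize yield strength: best is 788, kept {#3}.

#3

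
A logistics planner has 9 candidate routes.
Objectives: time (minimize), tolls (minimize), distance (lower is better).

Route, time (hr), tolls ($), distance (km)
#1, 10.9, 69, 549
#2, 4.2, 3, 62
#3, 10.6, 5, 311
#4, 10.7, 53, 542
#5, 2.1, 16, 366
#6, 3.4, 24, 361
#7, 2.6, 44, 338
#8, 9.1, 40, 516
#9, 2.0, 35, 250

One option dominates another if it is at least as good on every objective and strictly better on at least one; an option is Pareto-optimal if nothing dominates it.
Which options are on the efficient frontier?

#2, #5, #6, #9

#1: dominated by #2 (time 4.2≤10.9, tolls 3≤69, distance 62≤549).
#2: not dominated (best tolls).
#3: dominated by #2 (time 4.2≤10.6, tolls 3≤5, distance 62≤311).
#4: dominated by #2 (time 4.2≤10.7, tolls 3≤53, distance 62≤542).
#5: not dominated.
#6: not dominated.
#7: dominated by #9 (time 2.0≤2.6, tolls 35≤44, distance 250≤338).
#8: dominated by #2 (time 4.2≤9.1, tolls 3≤40, distance 62≤516).
#9: not dominated (best time).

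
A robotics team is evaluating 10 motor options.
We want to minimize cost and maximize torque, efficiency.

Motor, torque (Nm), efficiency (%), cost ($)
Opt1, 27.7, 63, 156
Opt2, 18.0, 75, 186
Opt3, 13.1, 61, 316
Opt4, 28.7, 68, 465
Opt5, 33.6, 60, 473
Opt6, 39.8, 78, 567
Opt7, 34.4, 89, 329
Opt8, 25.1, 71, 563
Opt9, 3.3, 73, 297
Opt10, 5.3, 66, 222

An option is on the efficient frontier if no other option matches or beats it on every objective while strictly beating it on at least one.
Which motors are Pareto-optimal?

Opt1, Opt2, Opt6, Opt7

Opt1: not dominated (best cost).
Opt2: not dominated.
Opt3: dominated by Opt1 (torque 27.7≥13.1, efficiency 63≥61, cost 156≤316).
Opt4: dominated by Opt7 (torque 34.4≥28.7, efficiency 89≥68, cost 329≤465).
Opt5: dominated by Opt7 (torque 34.4≥33.6, efficiency 89≥60, cost 329≤473).
Opt6: not dominated (best torque).
Opt7: not dominated (best efficiency).
Opt8: dominated by Opt7 (torque 34.4≥25.1, efficiency 89≥71, cost 329≤563).
Opt9: dominated by Opt2 (torque 18.0≥3.3, efficiency 75≥73, cost 186≤297).
Opt10: dominated by Opt2 (torque 18.0≥5.3, efficiency 75≥66, cost 186≤222).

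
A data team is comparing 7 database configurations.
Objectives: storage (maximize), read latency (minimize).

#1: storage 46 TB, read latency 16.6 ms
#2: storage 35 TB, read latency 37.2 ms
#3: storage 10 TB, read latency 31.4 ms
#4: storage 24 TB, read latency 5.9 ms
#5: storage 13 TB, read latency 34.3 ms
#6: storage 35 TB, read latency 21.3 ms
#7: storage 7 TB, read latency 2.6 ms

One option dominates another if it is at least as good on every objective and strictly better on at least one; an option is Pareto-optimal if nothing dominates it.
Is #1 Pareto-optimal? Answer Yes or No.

Yes

#2: worse on storage (35 vs 46).
#3: worse on storage (10 vs 46).
#4: worse on storage (24 vs 46).
#5: worse on storage (13 vs 46).
#6: worse on storage (35 vs 46).
#7: worse on storage (7 vs 46).
No option is at least as good as #1 on every objective and strictly better on one.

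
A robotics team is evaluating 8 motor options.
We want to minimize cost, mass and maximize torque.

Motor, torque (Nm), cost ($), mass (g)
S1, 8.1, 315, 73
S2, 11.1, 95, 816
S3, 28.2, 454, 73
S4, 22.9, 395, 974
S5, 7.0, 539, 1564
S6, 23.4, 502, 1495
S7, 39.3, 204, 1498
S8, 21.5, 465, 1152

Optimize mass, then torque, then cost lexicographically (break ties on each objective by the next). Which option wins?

S3

First minimize mass: best is 73, kept {S1, S3}.
Then maximize torque: best is 28.2, kept {S3}.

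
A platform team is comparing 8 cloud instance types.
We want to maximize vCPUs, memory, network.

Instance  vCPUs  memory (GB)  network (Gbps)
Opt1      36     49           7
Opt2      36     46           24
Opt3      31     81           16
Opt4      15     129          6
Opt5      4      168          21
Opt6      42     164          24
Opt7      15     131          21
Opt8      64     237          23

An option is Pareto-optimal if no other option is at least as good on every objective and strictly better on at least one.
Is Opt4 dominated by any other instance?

Opt6 vs Opt4: vCPUs 42≥15, memory 164≥129, network 24≥6 — Opt6 is at least as good on every objective and strictly better on at least one, so Opt6 dominates Opt4.

Yes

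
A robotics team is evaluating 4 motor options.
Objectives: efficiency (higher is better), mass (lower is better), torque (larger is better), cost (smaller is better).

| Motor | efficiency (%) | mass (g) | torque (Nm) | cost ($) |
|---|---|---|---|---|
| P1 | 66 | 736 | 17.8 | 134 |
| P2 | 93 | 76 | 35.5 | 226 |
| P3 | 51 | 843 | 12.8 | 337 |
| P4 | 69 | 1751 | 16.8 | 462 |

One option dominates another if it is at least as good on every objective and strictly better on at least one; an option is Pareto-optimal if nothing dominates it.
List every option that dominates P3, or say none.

P1: efficiency 66≥51, mass 736≤843, torque 17.8≥12.8, cost 134≤337 — dominates P3.
P2: efficiency 93≥51, mass 76≤843, torque 35.5≥12.8, cost 226≤337 — dominates P3.
Others (P4) are each worse than P3 on at least one objective.

P1, P2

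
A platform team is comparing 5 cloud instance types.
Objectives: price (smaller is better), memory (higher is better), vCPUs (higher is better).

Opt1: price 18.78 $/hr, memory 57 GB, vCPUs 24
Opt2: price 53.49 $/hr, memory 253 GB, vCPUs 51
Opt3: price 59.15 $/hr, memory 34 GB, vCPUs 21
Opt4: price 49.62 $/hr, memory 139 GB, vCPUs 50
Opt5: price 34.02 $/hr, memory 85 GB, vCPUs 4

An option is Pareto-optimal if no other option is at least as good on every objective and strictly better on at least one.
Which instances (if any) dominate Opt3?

Opt1, Opt2, Opt4

Opt1: price 18.78≤59.15, memory 57≥34, vCPUs 24≥21 — dominates Opt3.
Opt2: price 53.49≤59.15, memory 253≥34, vCPUs 51≥21 — dominates Opt3.
Opt4: price 49.62≤59.15, memory 139≥34, vCPUs 50≥21 — dominates Opt3.
Others (Opt5) are each worse than Opt3 on at least one objective.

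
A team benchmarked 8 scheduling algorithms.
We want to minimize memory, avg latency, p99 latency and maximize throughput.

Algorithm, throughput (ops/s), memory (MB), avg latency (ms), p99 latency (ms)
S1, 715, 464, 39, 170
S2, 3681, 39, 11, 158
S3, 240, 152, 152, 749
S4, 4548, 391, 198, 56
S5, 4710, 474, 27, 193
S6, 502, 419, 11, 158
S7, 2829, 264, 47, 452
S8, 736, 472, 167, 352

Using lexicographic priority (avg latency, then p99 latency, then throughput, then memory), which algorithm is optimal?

First minimize avg latency: best is 11, kept {S2, S6}.
Then minimize p99 latency: best is 158, kept {S2, S6}.
Then maximize throughput: best is 3681, kept {S2}.

S2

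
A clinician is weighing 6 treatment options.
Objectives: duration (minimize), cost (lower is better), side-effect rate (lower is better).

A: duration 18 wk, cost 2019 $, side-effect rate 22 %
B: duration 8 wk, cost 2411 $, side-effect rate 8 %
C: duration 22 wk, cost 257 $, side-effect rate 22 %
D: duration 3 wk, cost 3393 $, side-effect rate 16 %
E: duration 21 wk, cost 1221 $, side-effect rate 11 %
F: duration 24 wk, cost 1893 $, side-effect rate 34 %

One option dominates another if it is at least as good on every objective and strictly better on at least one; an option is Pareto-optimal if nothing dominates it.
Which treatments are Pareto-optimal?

A: not dominated.
B: not dominated (best side-effect rate).
C: not dominated (best cost).
D: not dominated (best duration).
E: not dominated.
F: dominated by C (duration 22≤24, cost 257≤1893, side-effect rate 22≤34).

A, B, C, D, E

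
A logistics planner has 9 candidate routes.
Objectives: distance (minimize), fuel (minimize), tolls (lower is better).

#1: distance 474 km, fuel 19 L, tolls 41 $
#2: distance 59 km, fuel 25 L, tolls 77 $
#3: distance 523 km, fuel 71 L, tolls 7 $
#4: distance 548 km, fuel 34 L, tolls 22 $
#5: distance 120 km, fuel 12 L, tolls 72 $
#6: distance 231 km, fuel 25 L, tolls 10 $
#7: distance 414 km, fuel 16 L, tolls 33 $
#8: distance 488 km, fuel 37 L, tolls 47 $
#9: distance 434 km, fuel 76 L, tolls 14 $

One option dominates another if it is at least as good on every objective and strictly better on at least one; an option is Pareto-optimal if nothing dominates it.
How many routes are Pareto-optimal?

#1: dominated by #7 (distance 414≤474, fuel 16≤19, tolls 33≤41).
#2: not dominated (best distance).
#3: not dominated (best tolls).
#4: dominated by #6 (distance 231≤548, fuel 25≤34, tolls 10≤22).
#5: not dominated (best fuel).
#6: not dominated.
#7: not dominated.
#8: dominated by #1 (distance 474≤488, fuel 19≤37, tolls 41≤47).
#9: dominated by #6 (distance 231≤434, fuel 25≤76, tolls 10≤14).
Pareto-optimal: #2, #3, #5, #6, #7 → 5.

5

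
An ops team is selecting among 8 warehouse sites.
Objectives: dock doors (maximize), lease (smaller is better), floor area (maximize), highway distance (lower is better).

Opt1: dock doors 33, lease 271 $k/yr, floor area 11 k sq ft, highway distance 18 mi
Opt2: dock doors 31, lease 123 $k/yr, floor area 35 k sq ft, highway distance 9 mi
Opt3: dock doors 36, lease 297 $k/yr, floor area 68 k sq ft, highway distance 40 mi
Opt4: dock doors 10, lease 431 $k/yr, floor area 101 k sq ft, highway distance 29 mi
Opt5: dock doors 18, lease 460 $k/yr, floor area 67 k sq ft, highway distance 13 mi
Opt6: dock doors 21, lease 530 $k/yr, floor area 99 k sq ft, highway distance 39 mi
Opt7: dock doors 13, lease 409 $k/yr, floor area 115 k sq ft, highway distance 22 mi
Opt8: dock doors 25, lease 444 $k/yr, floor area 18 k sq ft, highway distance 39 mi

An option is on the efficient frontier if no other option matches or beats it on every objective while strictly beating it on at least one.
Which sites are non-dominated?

Opt1, Opt2, Opt3, Opt5, Opt6, Opt7

Opt1: not dominated.
Opt2: not dominated (best lease).
Opt3: not dominated (best dock doors).
Opt4: dominated by Opt7 (dock doors 13≥10, lease 409≤431, floor area 115≥101, highway distance 22≤29).
Opt5: not dominated.
Opt6: not dominated.
Opt7: not dominated (best floor area).
Opt8: dominated by Opt2 (dock doors 31≥25, lease 123≤444, floor area 35≥18, highway distance 9≤39).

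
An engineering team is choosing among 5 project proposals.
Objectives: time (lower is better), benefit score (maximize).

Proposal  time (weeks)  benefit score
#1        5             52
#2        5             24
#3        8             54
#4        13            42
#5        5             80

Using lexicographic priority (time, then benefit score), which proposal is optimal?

First minimize time: best is 5, kept {#1, #2, #5}.
Then maximize benefit score: best is 80, kept {#5}.

#5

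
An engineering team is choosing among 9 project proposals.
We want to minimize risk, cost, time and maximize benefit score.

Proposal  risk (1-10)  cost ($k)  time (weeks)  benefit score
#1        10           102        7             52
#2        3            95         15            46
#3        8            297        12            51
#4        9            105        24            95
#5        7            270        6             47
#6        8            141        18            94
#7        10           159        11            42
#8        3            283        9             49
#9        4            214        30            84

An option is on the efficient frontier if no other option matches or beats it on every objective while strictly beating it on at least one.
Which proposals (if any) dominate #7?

#1

#1: risk 10≤10, cost 102≤159, time 7≤11, benefit score 52≥42 — dominates #7.
Others (#2, #3, #4, #5, #6, #8, #9) are each worse than #7 on at least one objective.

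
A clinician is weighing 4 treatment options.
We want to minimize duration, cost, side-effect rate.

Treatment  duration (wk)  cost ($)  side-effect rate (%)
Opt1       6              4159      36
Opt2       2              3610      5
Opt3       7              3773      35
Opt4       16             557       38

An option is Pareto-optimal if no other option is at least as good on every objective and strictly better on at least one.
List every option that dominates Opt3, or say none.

Opt2: duration 2≤7, cost 3610≤3773, side-effect rate 5≤35 — dominates Opt3.
Others (Opt1, Opt4) are each worse than Opt3 on at least one objective.

Opt2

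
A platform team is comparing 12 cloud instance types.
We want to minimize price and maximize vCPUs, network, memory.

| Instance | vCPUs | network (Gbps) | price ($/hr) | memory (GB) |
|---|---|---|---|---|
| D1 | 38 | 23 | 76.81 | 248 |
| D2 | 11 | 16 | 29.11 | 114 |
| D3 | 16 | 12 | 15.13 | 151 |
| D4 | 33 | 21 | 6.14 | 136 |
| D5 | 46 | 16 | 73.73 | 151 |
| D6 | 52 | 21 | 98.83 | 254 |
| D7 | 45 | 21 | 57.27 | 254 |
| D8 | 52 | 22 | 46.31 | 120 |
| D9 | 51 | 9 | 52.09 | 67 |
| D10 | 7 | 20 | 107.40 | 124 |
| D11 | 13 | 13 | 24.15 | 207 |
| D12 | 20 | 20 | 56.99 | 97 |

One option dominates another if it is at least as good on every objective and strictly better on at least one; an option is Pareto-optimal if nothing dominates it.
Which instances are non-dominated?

D1: not dominated (best network).
D2: dominated by D4 (vCPUs 33≥11, network 21≥16, price 6.14≤29.11, memory 136≥114).
D3: not dominated.
D4: not dominated (best price).
D5: not dominated.
D6: not dominated.
D7: not dominated.
D8: not dominated.
D9: dominated by D8 (vCPUs 52≥51, network 22≥9, price 46.31≤52.09, memory 120≥67).
D10: dominated by D1 (vCPUs 38≥7, network 23≥20, price 76.81≤107.40, memory 248≥124).
D11: not dominated.
D12: dominated by D4 (vCPUs 33≥20, network 21≥20, price 6.14≤56.99, memory 136≥97).

D1, D3, D4, D5, D6, D7, D8, D11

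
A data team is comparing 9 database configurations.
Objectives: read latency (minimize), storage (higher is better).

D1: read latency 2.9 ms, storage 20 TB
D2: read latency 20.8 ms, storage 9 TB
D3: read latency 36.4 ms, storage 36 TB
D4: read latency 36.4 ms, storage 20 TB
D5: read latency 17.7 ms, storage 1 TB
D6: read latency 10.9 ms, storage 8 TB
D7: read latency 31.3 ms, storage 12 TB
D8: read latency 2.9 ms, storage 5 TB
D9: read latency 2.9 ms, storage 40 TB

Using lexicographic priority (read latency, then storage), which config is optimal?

First minimize read latency: best is 2.9, kept {D1, D8, D9}.
Then maximize storage: best is 40, kept {D9}.

D9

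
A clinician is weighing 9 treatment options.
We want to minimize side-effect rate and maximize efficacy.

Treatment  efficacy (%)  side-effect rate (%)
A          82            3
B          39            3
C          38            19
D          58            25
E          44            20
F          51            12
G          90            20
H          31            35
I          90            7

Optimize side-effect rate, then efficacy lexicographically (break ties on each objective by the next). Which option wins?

First minimize side-effect rate: best is 3, kept {A, B}.
Then maximize efficacy: best is 82, kept {A}.

A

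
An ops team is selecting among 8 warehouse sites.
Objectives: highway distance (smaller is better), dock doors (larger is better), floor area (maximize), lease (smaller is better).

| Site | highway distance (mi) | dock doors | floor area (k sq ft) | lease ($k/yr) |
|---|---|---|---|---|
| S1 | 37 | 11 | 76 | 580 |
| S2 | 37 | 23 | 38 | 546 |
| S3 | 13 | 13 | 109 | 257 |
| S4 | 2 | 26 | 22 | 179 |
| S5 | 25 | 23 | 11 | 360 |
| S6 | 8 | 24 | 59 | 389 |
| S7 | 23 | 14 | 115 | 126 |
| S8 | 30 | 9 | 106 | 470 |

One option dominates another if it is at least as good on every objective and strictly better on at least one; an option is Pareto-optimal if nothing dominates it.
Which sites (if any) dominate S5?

S4

S4: highway distance 2≤25, dock doors 26≥23, floor area 22≥11, lease 179≤360 — dominates S5.
Others (S1, S2, S3, S6, S7, S8) are each worse than S5 on at least one objective.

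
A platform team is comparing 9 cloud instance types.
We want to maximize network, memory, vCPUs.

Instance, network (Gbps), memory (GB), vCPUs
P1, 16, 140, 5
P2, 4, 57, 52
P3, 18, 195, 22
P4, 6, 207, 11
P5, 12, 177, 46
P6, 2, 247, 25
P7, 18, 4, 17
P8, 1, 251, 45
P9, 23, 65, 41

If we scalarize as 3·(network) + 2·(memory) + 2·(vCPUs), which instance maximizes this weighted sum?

P8

P1: 3·16 + 2·140 + 2·5 = 338
P2: 3·4 + 2·57 + 2·52 = 230
P3: 3·18 + 2·195 + 2·22 = 488
P4: 3·6 + 2·207 + 2·11 = 454
P5: 3·12 + 2·177 + 2·46 = 482
P6: 3·2 + 2·247 + 2·25 = 550
P7: 3·18 + 2·4 + 2·17 = 96
P8: 3·1 + 2·251 + 2·45 = 595
P9: 3·23 + 2·65 + 2·41 = 281
Highest: P8 at 595.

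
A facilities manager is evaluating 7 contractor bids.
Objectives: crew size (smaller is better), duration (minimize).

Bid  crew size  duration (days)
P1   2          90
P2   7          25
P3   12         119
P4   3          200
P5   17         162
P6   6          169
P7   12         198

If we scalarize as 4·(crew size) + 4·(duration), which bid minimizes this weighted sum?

P1: 4·2 + 4·90 = 368
P2: 4·7 + 4·25 = 128
P3: 4·12 + 4·119 = 524
P4: 4·3 + 4·200 = 812
P5: 4·17 + 4·162 = 716
P6: 4·6 + 4·169 = 700
P7: 4·12 + 4·198 = 840
Lowest: P2 at 128.

P2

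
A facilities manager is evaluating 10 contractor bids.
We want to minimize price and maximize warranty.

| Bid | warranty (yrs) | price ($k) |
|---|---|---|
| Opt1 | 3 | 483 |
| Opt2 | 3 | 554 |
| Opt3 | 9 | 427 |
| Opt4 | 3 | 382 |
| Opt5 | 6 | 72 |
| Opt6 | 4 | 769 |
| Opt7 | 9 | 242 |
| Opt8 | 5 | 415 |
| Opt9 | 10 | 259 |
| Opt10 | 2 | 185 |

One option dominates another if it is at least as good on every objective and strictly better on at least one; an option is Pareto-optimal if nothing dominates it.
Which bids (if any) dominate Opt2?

Opt1, Opt3, Opt4, Opt5, Opt7, Opt8, Opt9

Opt1: warranty 3≥3, price 483≤554 — dominates Opt2.
Opt3: warranty 9≥3, price 427≤554 — dominates Opt2.
Opt4: warranty 3≥3, price 382≤554 — dominates Opt2.
Opt5: warranty 6≥3, price 72≤554 — dominates Opt2.
Opt7: warranty 9≥3, price 242≤554 — dominates Opt2.
Opt8: warranty 5≥3, price 415≤554 — dominates Opt2.
Opt9: warranty 10≥3, price 259≤554 — dominates Opt2.
Others (Opt6, Opt10) are each worse than Opt2 on at least one objective.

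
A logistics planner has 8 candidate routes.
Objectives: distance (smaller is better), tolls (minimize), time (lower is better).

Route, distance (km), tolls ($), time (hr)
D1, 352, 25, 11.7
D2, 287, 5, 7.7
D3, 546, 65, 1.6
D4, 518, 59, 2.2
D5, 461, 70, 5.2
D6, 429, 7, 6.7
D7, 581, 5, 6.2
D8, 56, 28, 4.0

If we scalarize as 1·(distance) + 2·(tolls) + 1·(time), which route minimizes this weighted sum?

D1: 1·352 + 2·25 + 1·11.7 = 413.7
D2: 1·287 + 2·5 + 1·7.7 = 304.7
D3: 1·546 + 2·65 + 1·1.6 = 677.6
D4: 1·518 + 2·59 + 1·2.2 = 638.2
D5: 1·461 + 2·70 + 1·5.2 = 606.2
D6: 1·429 + 2·7 + 1·6.7 = 449.7
D7: 1·581 + 2·5 + 1·6.2 = 597.2
D8: 1·56 + 2·28 + 1·4.0 = 116.0
Lowest: D8 at 116.0.

D8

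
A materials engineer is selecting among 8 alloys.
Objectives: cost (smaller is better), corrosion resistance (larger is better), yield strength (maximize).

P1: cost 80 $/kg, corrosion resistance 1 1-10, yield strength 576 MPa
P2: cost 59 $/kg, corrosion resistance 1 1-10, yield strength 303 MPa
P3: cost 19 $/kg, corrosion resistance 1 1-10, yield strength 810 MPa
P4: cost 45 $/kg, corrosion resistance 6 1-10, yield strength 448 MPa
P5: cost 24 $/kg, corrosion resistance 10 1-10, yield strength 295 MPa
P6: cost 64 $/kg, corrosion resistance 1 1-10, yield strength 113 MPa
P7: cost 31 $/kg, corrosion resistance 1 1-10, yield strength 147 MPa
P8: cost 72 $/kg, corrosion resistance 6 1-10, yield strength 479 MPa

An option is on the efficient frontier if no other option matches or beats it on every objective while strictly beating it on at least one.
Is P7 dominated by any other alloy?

P3 vs P7: cost 19≤31, corrosion resistance 1≥1, yield strength 810≥147 — P3 is at least as good on every objective and strictly better on at least one, so P3 dominates P7.

Yes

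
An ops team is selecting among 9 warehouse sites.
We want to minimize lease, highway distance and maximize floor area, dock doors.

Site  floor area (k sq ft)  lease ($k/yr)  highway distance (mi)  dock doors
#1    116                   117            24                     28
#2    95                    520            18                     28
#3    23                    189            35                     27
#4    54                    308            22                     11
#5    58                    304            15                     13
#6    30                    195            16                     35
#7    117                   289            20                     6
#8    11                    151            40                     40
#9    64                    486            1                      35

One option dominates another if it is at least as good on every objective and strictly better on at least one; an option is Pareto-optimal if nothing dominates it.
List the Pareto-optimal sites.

#1: not dominated (best lease).
#2: not dominated.
#3: dominated by #1 (floor area 116≥23, lease 117≤189, highway distance 24≤35, dock doors 28≥27).
#4: dominated by #5 (floor area 58≥54, lease 304≤308, highway distance 15≤22, dock doors 13≥11).
#5: not dominated.
#6: not dominated.
#7: not dominated (best floor area).
#8: not dominated (best dock doors).
#9: not dominated (best highway distance).

#1, #2, #5, #6, #7, #8, #9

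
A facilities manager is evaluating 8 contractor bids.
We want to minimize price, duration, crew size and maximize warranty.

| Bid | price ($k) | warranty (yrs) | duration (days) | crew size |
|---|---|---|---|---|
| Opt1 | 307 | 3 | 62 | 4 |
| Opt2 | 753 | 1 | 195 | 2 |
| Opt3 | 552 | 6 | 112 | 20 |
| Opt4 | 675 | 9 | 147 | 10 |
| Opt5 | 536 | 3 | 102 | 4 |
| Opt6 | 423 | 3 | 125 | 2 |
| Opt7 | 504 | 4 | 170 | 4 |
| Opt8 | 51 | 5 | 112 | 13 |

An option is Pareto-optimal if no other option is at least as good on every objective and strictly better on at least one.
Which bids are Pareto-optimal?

Opt1, Opt3, Opt4, Opt6, Opt7, Opt8

Opt1: not dominated (best duration).
Opt2: dominated by Opt6 (price 423≤753, warranty 3≥1, duration 125≤195, crew size 2≤2).
Opt3: not dominated.
Opt4: not dominated (best warranty).
Opt5: dominated by Opt1 (price 307≤536, warranty 3≥3, duration 62≤102, crew size 4≤4).
Opt6: not dominated.
Opt7: not dominated.
Opt8: not dominated (best price).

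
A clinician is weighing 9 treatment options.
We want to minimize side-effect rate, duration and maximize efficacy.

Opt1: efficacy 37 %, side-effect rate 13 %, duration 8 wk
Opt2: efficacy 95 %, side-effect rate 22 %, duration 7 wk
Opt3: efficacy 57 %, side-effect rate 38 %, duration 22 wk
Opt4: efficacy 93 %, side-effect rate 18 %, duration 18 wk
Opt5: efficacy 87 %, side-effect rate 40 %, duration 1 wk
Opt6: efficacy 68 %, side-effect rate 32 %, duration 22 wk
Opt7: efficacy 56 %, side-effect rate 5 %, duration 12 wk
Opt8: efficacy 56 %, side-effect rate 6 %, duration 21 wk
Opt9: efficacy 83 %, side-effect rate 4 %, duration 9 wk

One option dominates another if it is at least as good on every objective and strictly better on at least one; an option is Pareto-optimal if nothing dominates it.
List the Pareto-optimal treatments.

Opt1: not dominated.
Opt2: not dominated (best efficacy).
Opt3: dominated by Opt2 (efficacy 95≥57, side-effect rate 22≤38, duration 7≤22).
Opt4: not dominated.
Opt5: not dominated (best duration).
Opt6: dominated by Opt2 (efficacy 95≥68, side-effect rate 22≤32, duration 7≤22).
Opt7: dominated by Opt9 (efficacy 83≥56, side-effect rate 4≤5, duration 9≤12).
Opt8: dominated by Opt7 (efficacy 56≥56, side-effect rate 5≤6, duration 12≤21).
Opt9: not dominated (best side-effect rate).

Opt1, Opt2, Opt4, Opt5, Opt9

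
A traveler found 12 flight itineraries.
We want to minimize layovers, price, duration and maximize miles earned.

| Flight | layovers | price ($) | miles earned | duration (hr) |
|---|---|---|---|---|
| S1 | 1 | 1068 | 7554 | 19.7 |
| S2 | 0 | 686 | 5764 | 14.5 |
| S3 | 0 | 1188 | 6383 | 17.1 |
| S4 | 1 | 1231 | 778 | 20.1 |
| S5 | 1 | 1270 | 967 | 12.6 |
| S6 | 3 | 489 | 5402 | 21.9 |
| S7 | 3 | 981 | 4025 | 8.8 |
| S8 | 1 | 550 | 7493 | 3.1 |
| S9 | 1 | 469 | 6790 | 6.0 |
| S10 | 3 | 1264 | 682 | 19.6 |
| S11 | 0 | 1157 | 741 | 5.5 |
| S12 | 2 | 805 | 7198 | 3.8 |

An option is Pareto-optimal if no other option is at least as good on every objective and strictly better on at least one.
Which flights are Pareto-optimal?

S1: not dominated (best miles earned).
S2: not dominated.
S3: not dominated.
S4: dominated by S1 (layovers 1≤1, price 1068≤1231, miles earned 7554≥778, duration 19.7≤20.1).
S5: dominated by S8 (layovers 1≤1, price 550≤1270, miles earned 7493≥967, duration 3.1≤12.6).
S6: dominated by S9 (layovers 1≤3, price 469≤489, miles earned 6790≥5402, duration 6.0≤21.9).
S7: dominated by S8 (layovers 1≤3, price 550≤981, miles earned 7493≥4025, duration 3.1≤8.8).
S8: not dominated (best duration).
S9: not dominated (best price).
S10: dominated by S2 (layovers 0≤3, price 686≤1264, miles earned 5764≥682, duration 14.5≤19.6).
S11: not dominated.
S12: dominated by S8 (layovers 1≤2, price 550≤805, miles earned 7493≥7198, duration 3.1≤3.8).

S1, S2, S3, S8, S9, S11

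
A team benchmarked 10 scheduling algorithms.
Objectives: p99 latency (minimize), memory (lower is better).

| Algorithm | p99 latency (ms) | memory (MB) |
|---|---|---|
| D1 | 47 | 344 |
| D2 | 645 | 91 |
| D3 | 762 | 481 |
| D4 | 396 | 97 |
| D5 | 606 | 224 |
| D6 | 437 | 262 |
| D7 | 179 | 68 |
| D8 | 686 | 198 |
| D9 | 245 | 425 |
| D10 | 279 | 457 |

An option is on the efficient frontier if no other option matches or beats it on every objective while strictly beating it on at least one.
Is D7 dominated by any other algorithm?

D1: worse on memory (344 vs 68).
D2: worse on p99 latency (645 vs 179).
D3: worse on p99 latency (762 vs 179).
D4: worse on p99 latency (396 vs 179).
D5: worse on p99 latency (606 vs 179).
D6: worse on p99 latency (437 vs 179).
D8: worse on p99 latency (686 vs 179).
D9: worse on p99 latency (245 vs 179).
D10: worse on p99 latency (279 vs 179).
No option is at least as good as D7 on every objective and strictly better on one.

No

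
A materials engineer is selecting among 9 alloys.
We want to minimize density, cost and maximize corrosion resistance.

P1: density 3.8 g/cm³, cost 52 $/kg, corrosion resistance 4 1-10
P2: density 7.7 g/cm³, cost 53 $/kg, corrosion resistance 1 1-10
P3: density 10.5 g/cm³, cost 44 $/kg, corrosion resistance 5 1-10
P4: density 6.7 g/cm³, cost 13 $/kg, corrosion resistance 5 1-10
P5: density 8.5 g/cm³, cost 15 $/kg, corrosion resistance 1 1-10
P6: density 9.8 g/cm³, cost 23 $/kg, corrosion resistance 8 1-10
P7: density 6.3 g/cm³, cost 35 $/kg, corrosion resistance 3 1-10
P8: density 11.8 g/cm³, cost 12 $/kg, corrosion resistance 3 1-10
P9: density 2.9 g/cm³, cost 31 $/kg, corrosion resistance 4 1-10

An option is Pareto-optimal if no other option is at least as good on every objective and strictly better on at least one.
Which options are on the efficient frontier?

P4, P6, P8, P9

P1: dominated by P9 (density 2.9≤3.8, cost 31≤52, corrosion resistance 4≥4).
P2: dominated by P1 (density 3.8≤7.7, cost 52≤53, corrosion resistance 4≥1).
P3: dominated by P4 (density 6.7≤10.5, cost 13≤44, corrosion resistance 5≥5).
P4: not dominated.
P5: dominated by P4 (density 6.7≤8.5, cost 13≤15, corrosion resistance 5≥1).
P6: not dominated (best corrosion resistance).
P7: dominated by P9 (density 2.9≤6.3, cost 31≤35, corrosion resistance 4≥3).
P8: not dominated (best cost).
P9: not dominated (best density).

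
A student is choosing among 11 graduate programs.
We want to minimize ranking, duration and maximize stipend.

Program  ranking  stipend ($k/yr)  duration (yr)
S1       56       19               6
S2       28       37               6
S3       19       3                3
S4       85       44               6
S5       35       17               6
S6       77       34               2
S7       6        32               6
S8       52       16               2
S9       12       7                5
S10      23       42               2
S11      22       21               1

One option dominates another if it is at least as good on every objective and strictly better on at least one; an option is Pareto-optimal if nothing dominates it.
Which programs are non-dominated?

S1: dominated by S2 (ranking 28≤56, stipend 37≥19, duration 6≤6).
S2: dominated by S10 (ranking 23≤28, stipend 42≥37, duration 2≤6).
S3: not dominated.
S4: not dominated (best stipend).
S5: dominated by S2 (ranking 28≤35, stipend 37≥17, duration 6≤6).
S6: dominated by S10 (ranking 23≤77, stipend 42≥34, duration 2≤2).
S7: not dominated (best ranking).
S8: dominated by S10 (ranking 23≤52, stipend 42≥16, duration 2≤2).
S9: not dominated.
S10: not dominated.
S11: not dominated (best duration).

S3, S4, S7, S9, S10, S11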